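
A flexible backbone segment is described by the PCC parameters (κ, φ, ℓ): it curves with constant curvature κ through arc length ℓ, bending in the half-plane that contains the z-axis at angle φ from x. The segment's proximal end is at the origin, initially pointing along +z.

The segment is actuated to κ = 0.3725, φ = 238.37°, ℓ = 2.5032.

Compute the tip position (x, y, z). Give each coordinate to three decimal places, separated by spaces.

-0.569 -0.924 2.156

θ = κ·ℓ = 0.3725 × 2.5032 = 0.93244 rad
ρ = (1 − cos θ)/κ = (1 − 0.59587)/0.3725 = 1.08490
z = sin θ / κ = 0.80308/0.3725 = 2.15591
x = ρ cos φ = 1.08490 × cos(238.37°) = -0.56896
y = ρ sin φ = 1.08490 × sin(238.37°) = -0.92374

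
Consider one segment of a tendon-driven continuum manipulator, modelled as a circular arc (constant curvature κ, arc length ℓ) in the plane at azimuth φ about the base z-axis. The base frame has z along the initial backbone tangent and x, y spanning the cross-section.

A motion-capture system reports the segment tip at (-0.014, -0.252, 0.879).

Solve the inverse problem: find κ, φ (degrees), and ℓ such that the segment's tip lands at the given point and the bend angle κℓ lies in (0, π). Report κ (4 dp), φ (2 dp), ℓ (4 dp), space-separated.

ρ = √(x²+y²) = √(-0.014² + -0.252²) = 0.25239
φ = atan2(y, x) mod 360° = atan2(-0.252, -0.014) = 266.8202°
|p|² = ρ² + z² = 0.25239² + 0.879² = 0.83634
κ = 2ρ / |p|² = 2×0.25239 / 0.83634 = 0.60355
θ = 2·atan2(ρ, z) = 2·atan2(0.25239, 0.879) = 0.55922 rad
ℓ = θ/κ = 0.55922/0.60355 = 0.92654

0.6036 266.82 0.9265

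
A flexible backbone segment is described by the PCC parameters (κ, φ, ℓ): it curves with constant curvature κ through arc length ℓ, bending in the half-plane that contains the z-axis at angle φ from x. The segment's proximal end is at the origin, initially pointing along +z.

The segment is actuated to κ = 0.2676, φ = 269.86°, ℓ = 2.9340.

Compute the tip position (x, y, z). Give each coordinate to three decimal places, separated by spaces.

-0.003 -1.094 2.642

θ = κ·ℓ = 0.2676 × 2.9340 = 0.78514 rad
ρ = (1 − cos θ)/κ = (1 − 0.70729)/0.2676 = 1.09383
z = sin θ / κ = 0.70692/0.2676 = 2.64172
x = ρ cos φ = 1.09383 × cos(269.86°) = -0.00267
y = ρ sin φ = 1.09383 × sin(269.86°) = -1.09383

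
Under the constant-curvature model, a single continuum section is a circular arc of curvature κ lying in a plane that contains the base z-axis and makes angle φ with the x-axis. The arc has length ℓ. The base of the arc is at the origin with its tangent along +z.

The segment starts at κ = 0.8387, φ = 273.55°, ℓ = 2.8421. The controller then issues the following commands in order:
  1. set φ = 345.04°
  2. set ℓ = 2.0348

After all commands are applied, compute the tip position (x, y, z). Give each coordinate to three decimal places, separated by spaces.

1.308 -0.349 1.181

initial: κ=0.8387, φ=273.55°, ℓ=2.8421
cmd 1: set φ=345.04° → (κ,φ,ℓ)=(0.8387,345.04°,2.8421) → tip=(1.9885,-0.5313,0.8196)
cmd 2: set ℓ=2.0348 → (κ,φ,ℓ)=(0.8387,345.04°,2.0348) → tip=(1.3078,-0.3495,1.1813)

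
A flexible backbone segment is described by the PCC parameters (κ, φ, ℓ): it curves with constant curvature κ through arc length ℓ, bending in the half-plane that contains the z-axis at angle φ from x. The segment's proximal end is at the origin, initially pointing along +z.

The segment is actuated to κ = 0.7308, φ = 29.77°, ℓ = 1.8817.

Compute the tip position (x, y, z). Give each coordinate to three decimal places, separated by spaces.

0.957 0.547 1.342

θ = κ·ℓ = 0.7308 × 1.8817 = 1.37515 rad
ρ = (1 − cos θ)/κ = (1 − 0.19440)/0.7308 = 1.10235
z = sin θ / κ = 0.98092/0.7308 = 1.34226
x = ρ cos φ = 1.10235 × cos(29.77°) = 0.95687
y = ρ sin φ = 1.10235 × sin(29.77°) = 0.54734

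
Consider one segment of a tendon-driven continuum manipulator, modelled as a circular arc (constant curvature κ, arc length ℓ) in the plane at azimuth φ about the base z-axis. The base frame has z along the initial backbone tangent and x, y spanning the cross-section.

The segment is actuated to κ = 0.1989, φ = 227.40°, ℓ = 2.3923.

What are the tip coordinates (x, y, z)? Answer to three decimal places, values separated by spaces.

-0.378 -0.411 2.303

θ = κ·ℓ = 0.1989 × 2.3923 = 0.47583 rad
ρ = (1 − cos θ)/κ = (1 − 0.88891)/0.1989 = 0.55850
z = sin θ / κ = 0.45808/0.1989 = 2.30304
x = ρ cos φ = 0.55850 × cos(227.40°) = -0.37804
y = ρ sin φ = 0.55850 × sin(227.40°) = -0.41111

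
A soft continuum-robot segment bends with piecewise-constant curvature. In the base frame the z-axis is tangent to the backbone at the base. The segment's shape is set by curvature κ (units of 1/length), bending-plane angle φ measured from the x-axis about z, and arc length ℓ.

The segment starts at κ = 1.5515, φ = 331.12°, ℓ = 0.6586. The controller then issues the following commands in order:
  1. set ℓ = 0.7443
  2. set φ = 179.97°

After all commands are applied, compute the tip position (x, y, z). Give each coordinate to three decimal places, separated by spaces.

initial: κ=1.5515, φ=331.12°, ℓ=0.6586
cmd 1: set ℓ=0.7443 → (κ,φ,ℓ)=(1.5515,331.12°,0.7443) → tip=(0.3363,-0.1855,0.5896)
cmd 2: set φ=179.97° → (κ,φ,ℓ)=(1.5515,179.97°,0.7443) → tip=(-0.3841,0.0002,0.5896)

-0.384 0.000 0.590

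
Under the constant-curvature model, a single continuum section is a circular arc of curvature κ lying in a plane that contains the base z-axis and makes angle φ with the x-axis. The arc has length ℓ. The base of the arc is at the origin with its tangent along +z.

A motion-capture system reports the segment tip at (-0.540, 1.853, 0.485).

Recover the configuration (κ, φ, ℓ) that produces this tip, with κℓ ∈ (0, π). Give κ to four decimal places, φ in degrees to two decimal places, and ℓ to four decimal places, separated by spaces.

ρ = √(x²+y²) = √(-0.540² + 1.853²) = 1.93008
φ = atan2(y, x) mod 360° = atan2(1.853, -0.540) = 106.2471°
|p|² = ρ² + z² = 1.93008² + 0.485² = 3.96043
κ = 2ρ / |p|² = 2×1.93008 / 3.96043 = 0.97468
θ = 2·atan2(ρ, z) = 2·atan2(1.93008, 0.485) = 2.64922 rad
ℓ = θ/κ = 2.64922/0.97468 = 2.71804

0.9747 106.25 2.7180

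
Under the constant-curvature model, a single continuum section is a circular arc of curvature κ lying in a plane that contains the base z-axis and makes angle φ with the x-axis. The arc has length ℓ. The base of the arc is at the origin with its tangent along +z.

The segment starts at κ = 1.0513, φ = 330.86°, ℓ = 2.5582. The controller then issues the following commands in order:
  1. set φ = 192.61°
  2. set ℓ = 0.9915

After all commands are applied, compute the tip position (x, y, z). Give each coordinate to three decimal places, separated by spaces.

initial: κ=1.0513, φ=330.86°, ℓ=2.5582
cmd 1: set φ=192.61° → (κ,φ,ℓ)=(1.0513,192.61°,2.5582) → tip=(-1.7632,-0.3945,0.4156)
cmd 2: set ℓ=0.9915 → (κ,φ,ℓ)=(1.0513,192.61°,0.9915) → tip=(-0.4602,-0.1030,0.8215)

-0.460 -0.103 0.821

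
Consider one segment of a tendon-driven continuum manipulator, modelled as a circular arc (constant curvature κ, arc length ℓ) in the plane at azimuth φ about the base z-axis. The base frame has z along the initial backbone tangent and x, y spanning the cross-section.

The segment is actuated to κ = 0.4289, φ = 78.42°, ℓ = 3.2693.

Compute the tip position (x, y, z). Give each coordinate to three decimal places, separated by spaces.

0.389 1.901 2.298

θ = κ·ℓ = 0.4289 × 3.2693 = 1.40220 rad
ρ = (1 − cos θ)/κ = (1 − 0.16780)/0.4289 = 1.94032
z = sin θ / κ = 0.98582/0.4289 = 2.29849
x = ρ cos φ = 1.94032 × cos(78.42°) = 0.38949
y = ρ sin φ = 1.94032 × sin(78.42°) = 1.90083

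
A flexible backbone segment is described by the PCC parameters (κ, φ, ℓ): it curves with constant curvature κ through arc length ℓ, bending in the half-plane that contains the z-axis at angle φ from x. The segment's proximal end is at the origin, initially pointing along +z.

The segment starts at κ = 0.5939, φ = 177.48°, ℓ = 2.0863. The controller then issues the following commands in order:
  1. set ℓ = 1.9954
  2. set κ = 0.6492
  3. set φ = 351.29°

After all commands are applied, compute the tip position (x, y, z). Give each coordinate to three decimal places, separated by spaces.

1.109 -0.170 1.482

initial: κ=0.5939, φ=177.48°, ℓ=2.0863
cmd 1: set ℓ=1.9954 → (κ,φ,ℓ)=(0.5939,177.48°,1.9954) → tip=(-1.0493,0.0462,1.5601)
cmd 2: set κ=0.6492 → (κ,φ,ℓ)=(0.6492,177.48°,1.9954) → tip=(-1.1204,0.0493,1.4823)
cmd 3: set φ=351.29° → (κ,φ,ℓ)=(0.6492,351.29°,1.9954) → tip=(1.1086,-0.1698,1.4823)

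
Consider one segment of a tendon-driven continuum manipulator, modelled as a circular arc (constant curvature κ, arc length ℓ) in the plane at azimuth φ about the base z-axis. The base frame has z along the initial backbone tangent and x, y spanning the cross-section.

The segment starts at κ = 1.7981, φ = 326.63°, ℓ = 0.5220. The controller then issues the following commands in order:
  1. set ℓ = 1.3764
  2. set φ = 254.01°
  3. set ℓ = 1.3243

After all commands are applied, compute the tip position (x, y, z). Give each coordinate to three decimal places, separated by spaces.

-0.264 -0.922 0.383

initial: κ=1.7981, φ=326.63°, ℓ=0.5220
cmd 1: set ℓ=1.3764 → (κ,φ,ℓ)=(1.7981,326.63°,1.3764) → tip=(0.8295,-0.5463,0.3439)
cmd 2: set φ=254.01° → (κ,φ,ℓ)=(1.7981,254.01°,1.3764) → tip=(-0.2736,-0.9548,0.3439)
cmd 3: set ℓ=1.3243 → (κ,φ,ℓ)=(1.7981,254.01°,1.3243) → tip=(-0.2642,-0.9220,0.3833)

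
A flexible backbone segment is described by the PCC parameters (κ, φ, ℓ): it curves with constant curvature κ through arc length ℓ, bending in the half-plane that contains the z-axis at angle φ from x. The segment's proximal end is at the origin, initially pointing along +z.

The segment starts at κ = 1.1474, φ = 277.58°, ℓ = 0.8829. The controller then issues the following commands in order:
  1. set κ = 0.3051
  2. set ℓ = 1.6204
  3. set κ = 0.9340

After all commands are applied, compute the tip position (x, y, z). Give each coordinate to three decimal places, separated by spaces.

0.133 -1.000 1.069

initial: κ=1.1474, φ=277.58°, ℓ=0.8829
cmd 1: set κ=0.3051 → (κ,φ,ℓ)=(0.3051,277.58°,0.8829) → tip=(0.0156,-0.1172,0.8723)
cmd 2: set ℓ=1.6204 → (κ,φ,ℓ)=(0.3051,277.58°,1.6204) → tip=(0.0518,-0.3890,1.5552)
cmd 3: set κ=0.9340 → (κ,φ,ℓ)=(0.9340,277.58°,1.6204) → tip=(0.1331,-1.0005,1.0689)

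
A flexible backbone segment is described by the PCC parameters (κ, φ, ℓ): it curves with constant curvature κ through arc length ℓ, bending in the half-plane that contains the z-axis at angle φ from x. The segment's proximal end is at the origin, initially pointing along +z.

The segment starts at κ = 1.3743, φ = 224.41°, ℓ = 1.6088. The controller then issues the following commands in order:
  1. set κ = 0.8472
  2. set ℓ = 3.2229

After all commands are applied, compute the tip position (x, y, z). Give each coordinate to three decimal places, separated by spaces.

initial: κ=1.3743, φ=224.41°, ℓ=1.6088
cmd 1: set κ=0.8472 → (κ,φ,ℓ)=(0.8472,224.41°,1.6088) → tip=(-0.6692,-0.6556,1.1550)
cmd 2: set ℓ=3.2229 → (κ,φ,ℓ)=(0.8472,224.41°,3.2229) → tip=(-1.6161,-1.5832,0.4717)

-1.616 -1.583 0.472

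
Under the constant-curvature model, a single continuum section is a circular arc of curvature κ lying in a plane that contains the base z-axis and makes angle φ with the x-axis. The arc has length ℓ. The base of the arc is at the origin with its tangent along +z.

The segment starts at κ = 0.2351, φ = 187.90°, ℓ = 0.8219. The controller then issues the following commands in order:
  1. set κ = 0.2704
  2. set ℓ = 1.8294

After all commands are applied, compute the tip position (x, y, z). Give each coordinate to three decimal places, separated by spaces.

-0.439 -0.061 1.756

initial: κ=0.2351, φ=187.90°, ℓ=0.8219
cmd 1: set κ=0.2704 → (κ,φ,ℓ)=(0.2704,187.90°,0.8219) → tip=(-0.0901,-0.0125,0.8152)
cmd 2: set ℓ=1.8294 → (κ,φ,ℓ)=(0.2704,187.90°,1.8294) → tip=(-0.4391,-0.0609,1.7557)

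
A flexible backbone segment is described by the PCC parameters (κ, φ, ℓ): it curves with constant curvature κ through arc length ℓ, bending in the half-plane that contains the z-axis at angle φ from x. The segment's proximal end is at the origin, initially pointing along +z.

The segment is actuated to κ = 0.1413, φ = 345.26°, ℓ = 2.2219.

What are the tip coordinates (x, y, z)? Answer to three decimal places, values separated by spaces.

θ = κ·ℓ = 0.1413 × 2.2219 = 0.31395 rad
ρ = (1 − cos θ)/κ = (1 − 0.95112)/0.1413 = 0.34593
z = sin θ / κ = 0.30882/0.1413 = 2.18558
x = ρ cos φ = 0.34593 × cos(345.26°) = 0.33455
y = ρ sin φ = 0.34593 × sin(345.26°) = -0.08802

0.335 -0.088 2.186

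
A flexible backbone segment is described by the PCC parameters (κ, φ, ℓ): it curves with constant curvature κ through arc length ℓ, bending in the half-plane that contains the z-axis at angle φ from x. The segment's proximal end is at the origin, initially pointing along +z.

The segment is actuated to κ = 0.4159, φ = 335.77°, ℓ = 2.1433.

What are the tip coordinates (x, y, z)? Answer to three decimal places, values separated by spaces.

θ = κ·ℓ = 0.4159 × 2.1433 = 0.89140 rad
ρ = (1 − cos θ)/κ = (1 − 0.62832)/0.4159 = 0.89367
z = sin θ / κ = 0.77795/0.4159 = 1.87052
x = ρ cos φ = 0.89367 × cos(335.77°) = 0.81494
y = ρ sin φ = 0.89367 × sin(335.77°) = -0.36676

0.815 -0.367 1.871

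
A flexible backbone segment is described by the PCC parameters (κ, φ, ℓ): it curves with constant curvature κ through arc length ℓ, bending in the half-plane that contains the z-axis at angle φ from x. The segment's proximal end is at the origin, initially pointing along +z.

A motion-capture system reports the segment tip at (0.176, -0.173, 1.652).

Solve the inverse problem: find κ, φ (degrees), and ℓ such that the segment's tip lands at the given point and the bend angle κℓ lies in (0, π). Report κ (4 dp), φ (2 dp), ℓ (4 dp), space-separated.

0.1769 315.49 1.6765

ρ = √(x²+y²) = √(0.176² + -0.173²) = 0.24679
φ = atan2(y, x) mod 360° = atan2(-0.173, 0.176) = 315.4925°
|p|² = ρ² + z² = 0.24679² + 1.652² = 2.79001
κ = 2ρ / |p|² = 2×0.24679 / 2.79001 = 0.17691
θ = 2·atan2(ρ, z) = 2·atan2(0.24679, 1.652) = 0.29658 rad
ℓ = θ/κ = 0.29658/0.17691 = 1.67647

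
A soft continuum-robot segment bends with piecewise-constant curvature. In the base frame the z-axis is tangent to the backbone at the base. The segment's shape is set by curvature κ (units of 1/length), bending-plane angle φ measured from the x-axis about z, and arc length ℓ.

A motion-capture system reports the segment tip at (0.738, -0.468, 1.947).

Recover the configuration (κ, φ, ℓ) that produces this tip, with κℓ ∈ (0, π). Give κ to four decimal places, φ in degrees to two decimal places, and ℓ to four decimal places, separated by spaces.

0.3837 327.62 2.1988

ρ = √(x²+y²) = √(0.738² + -0.468²) = 0.87388
φ = atan2(y, x) mod 360° = atan2(-0.468, 0.738) = 327.6193°
|p|² = ρ² + z² = 0.87388² + 1.947² = 4.55448
κ = 2ρ / |p|² = 2×0.87388 / 4.55448 = 0.38375
θ = 2·atan2(ρ, z) = 2·atan2(0.87388, 1.947) = 0.84377 rad
ℓ = θ/κ = 0.84377/0.38375 = 2.19877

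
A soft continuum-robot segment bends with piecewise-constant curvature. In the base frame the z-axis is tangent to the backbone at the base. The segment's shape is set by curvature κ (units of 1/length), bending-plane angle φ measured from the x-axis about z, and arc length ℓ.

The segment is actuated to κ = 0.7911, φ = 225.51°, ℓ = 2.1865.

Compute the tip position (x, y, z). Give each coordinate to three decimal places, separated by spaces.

θ = κ·ℓ = 0.7911 × 2.1865 = 1.72974 rad
ρ = (1 − cos θ)/κ = (1 − -0.15828)/0.7911 = 1.46413
z = sin θ / κ = 0.98740/0.7911 = 1.24813
x = ρ cos φ = 1.46413 × cos(225.51°) = -1.02604
y = ρ sin φ = 1.46413 × sin(225.51°) = -1.04447

-1.026 -1.044 1.248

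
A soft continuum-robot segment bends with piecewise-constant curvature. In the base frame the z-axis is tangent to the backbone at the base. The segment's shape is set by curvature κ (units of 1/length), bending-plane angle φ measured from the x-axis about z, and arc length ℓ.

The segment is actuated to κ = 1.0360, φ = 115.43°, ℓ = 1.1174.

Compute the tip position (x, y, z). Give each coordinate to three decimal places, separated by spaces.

-0.248 0.522 0.884

θ = κ·ℓ = 1.0360 × 1.1174 = 1.15763 rad
ρ = (1 − cos θ)/κ = (1 − 0.40151)/1.0360 = 0.57769
z = sin θ / κ = 0.91585/1.0360 = 0.88403
x = ρ cos φ = 0.57769 × cos(115.43°) = -0.24806
y = ρ sin φ = 0.57769 × sin(115.43°) = 0.52172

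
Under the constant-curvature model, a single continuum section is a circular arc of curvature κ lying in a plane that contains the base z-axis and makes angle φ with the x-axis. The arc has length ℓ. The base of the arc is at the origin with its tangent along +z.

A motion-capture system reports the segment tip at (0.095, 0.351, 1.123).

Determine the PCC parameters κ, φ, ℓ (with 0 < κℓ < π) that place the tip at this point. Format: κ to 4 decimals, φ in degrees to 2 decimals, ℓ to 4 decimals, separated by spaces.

0.5219 74.86 1.1999

ρ = √(x²+y²) = √(0.095² + 0.351²) = 0.36363
φ = atan2(y, x) mod 360° = atan2(0.351, 0.095) = 74.8554°
|p|² = ρ² + z² = 0.36363² + 1.123² = 1.39335
κ = 2ρ / |p|² = 2×0.36363 / 1.39335 = 0.52195
θ = 2·atan2(ρ, z) = 2·atan2(0.36363, 1.123) = 0.62629 rad
ℓ = θ/κ = 0.62629/0.52195 = 1.19992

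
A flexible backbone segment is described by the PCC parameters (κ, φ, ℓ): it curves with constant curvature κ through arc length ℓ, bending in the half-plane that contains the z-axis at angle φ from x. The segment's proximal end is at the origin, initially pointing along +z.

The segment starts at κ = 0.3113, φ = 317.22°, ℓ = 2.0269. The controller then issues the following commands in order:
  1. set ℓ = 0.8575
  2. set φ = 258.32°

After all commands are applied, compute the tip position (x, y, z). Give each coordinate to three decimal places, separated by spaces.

-0.023 -0.111 0.847

initial: κ=0.3113, φ=317.22°, ℓ=2.0269
cmd 1: set ℓ=0.8575 → (κ,φ,ℓ)=(0.3113,317.22°,0.8575) → tip=(0.0835,-0.0773,0.8474)
cmd 2: set φ=258.32° → (κ,φ,ℓ)=(0.3113,258.32°,0.8575) → tip=(-0.0230,-0.1114,0.8474)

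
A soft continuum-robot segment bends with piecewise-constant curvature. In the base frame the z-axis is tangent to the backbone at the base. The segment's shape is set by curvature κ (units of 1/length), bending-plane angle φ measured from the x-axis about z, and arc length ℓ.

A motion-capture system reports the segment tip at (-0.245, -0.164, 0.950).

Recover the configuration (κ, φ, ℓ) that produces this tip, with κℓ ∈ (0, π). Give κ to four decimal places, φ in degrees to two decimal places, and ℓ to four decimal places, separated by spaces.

0.5960 213.80 1.0099

ρ = √(x²+y²) = √(-0.245² + -0.164²) = 0.29482
φ = atan2(y, x) mod 360° = atan2(-0.164, -0.245) = 213.7979°
|p|² = ρ² + z² = 0.29482² + 0.950² = 0.98942
κ = 2ρ / |p|² = 2×0.29482 / 0.98942 = 0.59595
θ = 2·atan2(ρ, z) = 2·atan2(0.29482, 0.950) = 0.60183 rad
ℓ = θ/κ = 0.60183/0.59595 = 1.00987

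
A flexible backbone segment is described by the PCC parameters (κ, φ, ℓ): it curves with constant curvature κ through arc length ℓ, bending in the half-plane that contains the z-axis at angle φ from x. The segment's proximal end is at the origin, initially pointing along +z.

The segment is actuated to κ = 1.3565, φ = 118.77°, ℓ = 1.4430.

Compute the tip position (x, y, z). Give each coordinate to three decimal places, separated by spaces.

-0.489 0.890 0.683

θ = κ·ℓ = 1.3565 × 1.4430 = 1.95743 rad
ρ = (1 − cos θ)/κ = (1 − -0.37707)/1.3565 = 1.01517
z = sin θ / κ = 0.92618/1.3565 = 0.68277
x = ρ cos φ = 1.01517 × cos(118.77°) = -0.48859
y = ρ sin φ = 1.01517 × sin(118.77°) = 0.88985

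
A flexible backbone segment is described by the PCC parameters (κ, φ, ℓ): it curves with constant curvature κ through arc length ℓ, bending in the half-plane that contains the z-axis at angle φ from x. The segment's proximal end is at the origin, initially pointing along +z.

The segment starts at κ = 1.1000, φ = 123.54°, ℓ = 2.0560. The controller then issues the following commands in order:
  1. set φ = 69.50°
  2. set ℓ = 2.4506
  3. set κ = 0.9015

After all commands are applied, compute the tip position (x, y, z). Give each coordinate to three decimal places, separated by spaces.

initial: κ=1.1000, φ=123.54°, ℓ=2.0560
cmd 1: set φ=69.50° → (κ,φ,ℓ)=(1.1000,69.50°,2.0560) → tip=(0.5212,1.3941,0.7007)
cmd 2: set ℓ=2.4506 → (κ,φ,ℓ)=(1.1000,69.50°,2.4506) → tip=(0.6056,1.6198,0.3921)
cmd 3: set κ=0.9015 → (κ,φ,ℓ)=(0.9015,69.50°,2.4506) → tip=(0.6200,1.6582,0.8908)

0.620 1.658 0.891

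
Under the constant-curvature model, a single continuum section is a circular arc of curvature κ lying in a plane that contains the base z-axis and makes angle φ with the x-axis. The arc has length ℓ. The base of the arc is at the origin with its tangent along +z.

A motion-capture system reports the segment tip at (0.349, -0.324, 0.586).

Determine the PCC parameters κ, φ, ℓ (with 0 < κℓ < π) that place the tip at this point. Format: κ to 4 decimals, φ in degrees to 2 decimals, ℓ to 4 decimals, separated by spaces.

ρ = √(x²+y²) = √(0.349² + -0.324²) = 0.47621
φ = atan2(y, x) mod 360° = atan2(-0.324, 0.349) = 317.1274°
|p|² = ρ² + z² = 0.47621² + 0.586² = 0.57017
κ = 2ρ / |p|² = 2×0.47621 / 0.57017 = 1.67041
θ = 2·atan2(ρ, z) = 2·atan2(0.47621, 0.586) = 1.36481 rad
ℓ = θ/κ = 1.36481/1.67041 = 0.81705

1.6704 317.13 0.8171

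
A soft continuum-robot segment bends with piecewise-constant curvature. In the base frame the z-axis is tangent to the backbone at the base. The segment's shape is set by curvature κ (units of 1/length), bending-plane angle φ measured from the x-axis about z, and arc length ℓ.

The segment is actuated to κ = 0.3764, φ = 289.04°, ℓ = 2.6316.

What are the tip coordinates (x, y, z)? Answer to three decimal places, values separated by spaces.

0.392 -1.135 2.222

θ = κ·ℓ = 0.3764 × 2.6316 = 0.99053 rad
ρ = (1 − cos θ)/κ = (1 − 0.54824)/0.3764 = 1.20020
z = sin θ / κ = 0.83632/0.3764 = 2.22189
x = ρ cos φ = 1.20020 × cos(289.04°) = 0.39154
y = ρ sin φ = 1.20020 × sin(289.04°) = -1.13454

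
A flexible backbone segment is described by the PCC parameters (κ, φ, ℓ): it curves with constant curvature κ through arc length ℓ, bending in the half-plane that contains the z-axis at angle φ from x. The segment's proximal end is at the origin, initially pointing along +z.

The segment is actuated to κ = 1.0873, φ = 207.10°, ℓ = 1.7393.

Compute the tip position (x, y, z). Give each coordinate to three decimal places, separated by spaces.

θ = κ·ℓ = 1.0873 × 1.7393 = 1.89114 rad
ρ = (1 − cos θ)/κ = (1 − -0.31489)/1.0873 = 1.20932
z = sin θ / κ = 0.94913/1.0873 = 0.87292
x = ρ cos φ = 1.20932 × cos(207.10°) = -1.07655
y = ρ sin φ = 1.20932 × sin(207.10°) = -0.55090

-1.077 -0.551 0.873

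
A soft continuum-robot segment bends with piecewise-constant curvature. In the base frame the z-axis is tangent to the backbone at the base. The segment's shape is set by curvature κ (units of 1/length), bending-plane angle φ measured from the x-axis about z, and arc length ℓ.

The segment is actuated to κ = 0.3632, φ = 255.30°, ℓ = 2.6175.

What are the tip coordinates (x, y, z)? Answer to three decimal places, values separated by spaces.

-0.293 -1.116 2.241

θ = κ·ℓ = 0.3632 × 2.6175 = 0.95068 rad
ρ = (1 − cos θ)/κ = (1 − 0.58113)/0.3632 = 1.15327
z = sin θ / κ = 0.81381/0.3632 = 2.24066
x = ρ cos φ = 1.15327 × cos(255.30°) = -0.29265
y = ρ sin φ = 1.15327 × sin(255.30°) = -1.11552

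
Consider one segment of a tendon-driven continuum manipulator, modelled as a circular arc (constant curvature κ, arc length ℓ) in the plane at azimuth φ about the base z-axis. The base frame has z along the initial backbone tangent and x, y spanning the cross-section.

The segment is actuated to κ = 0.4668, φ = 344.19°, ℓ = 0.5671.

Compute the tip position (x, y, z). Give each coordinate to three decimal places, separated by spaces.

θ = κ·ℓ = 0.4668 × 0.5671 = 0.26472 rad
ρ = (1 − cos θ)/κ = (1 − 0.96517)/0.4668 = 0.07462
z = sin θ / κ = 0.26164/0.4668 = 0.56050
x = ρ cos φ = 0.07462 × cos(344.19°) = 0.07180
y = ρ sin φ = 0.07462 × sin(344.19°) = -0.02033

0.072 -0.020 0.560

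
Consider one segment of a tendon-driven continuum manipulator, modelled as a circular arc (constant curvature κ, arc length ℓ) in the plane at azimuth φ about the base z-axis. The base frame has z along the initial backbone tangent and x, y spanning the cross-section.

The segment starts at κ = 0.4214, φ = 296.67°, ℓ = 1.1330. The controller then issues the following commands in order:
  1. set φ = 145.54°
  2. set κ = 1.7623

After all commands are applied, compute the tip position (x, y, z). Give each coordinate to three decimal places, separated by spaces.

initial: κ=0.4214, φ=296.67°, ℓ=1.1330
cmd 1: set φ=145.54° → (κ,φ,ℓ)=(0.4214,145.54°,1.1330) → tip=(-0.2188,0.1502,1.0904)
cmd 2: set κ=1.7623 → (κ,φ,ℓ)=(1.7623,145.54°,1.1330) → tip=(-0.6612,0.4537,0.5168)

-0.661 0.454 0.517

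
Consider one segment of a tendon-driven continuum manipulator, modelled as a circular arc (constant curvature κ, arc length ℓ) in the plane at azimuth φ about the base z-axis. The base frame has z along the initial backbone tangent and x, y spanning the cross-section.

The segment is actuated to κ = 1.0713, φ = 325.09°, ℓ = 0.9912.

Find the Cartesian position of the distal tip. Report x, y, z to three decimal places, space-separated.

θ = κ·ℓ = 1.0713 × 0.9912 = 1.06187 rad
ρ = (1 − cos θ)/κ = (1 − 0.48724)/1.0713 = 0.47864
z = sin θ / κ = 0.87327/1.0713 = 0.81515
x = ρ cos φ = 0.47864 × cos(325.09°) = 0.39251
y = ρ sin φ = 0.47864 × sin(325.09°) = -0.27392

0.393 -0.274 0.815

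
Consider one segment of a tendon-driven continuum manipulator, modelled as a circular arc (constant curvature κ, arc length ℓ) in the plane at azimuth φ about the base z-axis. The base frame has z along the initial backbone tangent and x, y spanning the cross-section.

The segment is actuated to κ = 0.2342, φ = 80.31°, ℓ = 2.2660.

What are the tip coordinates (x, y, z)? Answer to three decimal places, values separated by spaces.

θ = κ·ℓ = 0.2342 × 2.2660 = 0.53070 rad
ρ = (1 − cos θ)/κ = (1 − 0.86245)/0.2342 = 0.58730
z = sin θ / κ = 0.50613/0.2342 = 2.16112
x = ρ cos φ = 0.58730 × cos(80.31°) = 0.09885
y = ρ sin φ = 0.58730 × sin(80.31°) = 0.57892

0.099 0.579 2.161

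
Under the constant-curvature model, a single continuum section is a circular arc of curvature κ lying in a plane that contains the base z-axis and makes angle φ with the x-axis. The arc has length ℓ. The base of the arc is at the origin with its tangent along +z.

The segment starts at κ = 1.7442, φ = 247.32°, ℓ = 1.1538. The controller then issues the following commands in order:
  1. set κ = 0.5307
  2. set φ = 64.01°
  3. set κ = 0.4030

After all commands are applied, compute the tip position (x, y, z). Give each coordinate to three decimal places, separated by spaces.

0.115 0.237 1.113

initial: κ=1.7442, φ=247.32°, ℓ=1.1538
cmd 1: set κ=0.5307 → (κ,φ,ℓ)=(0.5307,247.32°,1.1538) → tip=(-0.1320,-0.3159,1.0830)
cmd 2: set φ=64.01° → (κ,φ,ℓ)=(0.5307,64.01°,1.1538) → tip=(0.1500,0.3077,1.0830)
cmd 3: set κ=0.4030 → (κ,φ,ℓ)=(0.4030,64.01°,1.1538) → tip=(0.1154,0.2368,1.1127)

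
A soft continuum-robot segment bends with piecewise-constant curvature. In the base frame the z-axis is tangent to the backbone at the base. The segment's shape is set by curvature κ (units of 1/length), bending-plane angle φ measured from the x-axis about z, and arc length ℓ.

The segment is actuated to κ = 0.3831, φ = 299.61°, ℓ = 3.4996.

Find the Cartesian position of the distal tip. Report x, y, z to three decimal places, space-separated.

θ = κ·ℓ = 0.3831 × 3.4996 = 1.34070 rad
ρ = (1 − cos θ)/κ = (1 − 0.22807)/0.3831 = 2.01495
z = sin θ / κ = 0.97364/0.3831 = 2.54149
x = ρ cos φ = 2.01495 × cos(299.61°) = 0.99557
y = ρ sin φ = 2.01495 × sin(299.61°) = -1.75181

0.996 -1.752 2.541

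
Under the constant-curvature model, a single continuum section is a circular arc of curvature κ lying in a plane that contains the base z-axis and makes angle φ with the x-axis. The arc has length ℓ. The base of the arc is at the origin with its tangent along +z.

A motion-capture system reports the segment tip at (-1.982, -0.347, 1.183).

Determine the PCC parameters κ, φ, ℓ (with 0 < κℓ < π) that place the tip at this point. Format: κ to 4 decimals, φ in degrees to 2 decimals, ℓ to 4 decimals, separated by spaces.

ρ = √(x²+y²) = √(-1.982² + -0.347²) = 2.01215
φ = atan2(y, x) mod 360° = atan2(-0.347, -1.982) = 189.9305°
|p|² = ρ² + z² = 2.01215² + 1.183² = 5.44822
κ = 2ρ / |p|² = 2×2.01215 / 5.44822 = 0.73864
θ = 2·atan2(ρ, z) = 2·atan2(2.01215, 1.183) = 2.07860 rad
ℓ = θ/κ = 2.07860/0.73864 = 2.81408

0.7386 189.93 2.8141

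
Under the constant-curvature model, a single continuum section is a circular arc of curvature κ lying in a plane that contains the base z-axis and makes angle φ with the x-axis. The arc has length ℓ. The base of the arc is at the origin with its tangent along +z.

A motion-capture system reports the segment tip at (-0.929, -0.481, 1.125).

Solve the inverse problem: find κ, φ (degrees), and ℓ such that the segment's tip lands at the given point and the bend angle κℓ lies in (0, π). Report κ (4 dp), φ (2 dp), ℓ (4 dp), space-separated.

ρ = √(x²+y²) = √(-0.929² + -0.481²) = 1.04614
φ = atan2(y, x) mod 360° = atan2(-0.481, -0.929) = 207.3734°
|p|² = ρ² + z² = 1.04614² + 1.125² = 2.36003
κ = 2ρ / |p|² = 2×1.04614 / 2.36003 = 0.88655
θ = 2·atan2(ρ, z) = 2·atan2(1.04614, 1.125) = 1.49818 rad
ℓ = θ/κ = 1.49818/0.88655 = 1.68991

0.8865 207.37 1.6899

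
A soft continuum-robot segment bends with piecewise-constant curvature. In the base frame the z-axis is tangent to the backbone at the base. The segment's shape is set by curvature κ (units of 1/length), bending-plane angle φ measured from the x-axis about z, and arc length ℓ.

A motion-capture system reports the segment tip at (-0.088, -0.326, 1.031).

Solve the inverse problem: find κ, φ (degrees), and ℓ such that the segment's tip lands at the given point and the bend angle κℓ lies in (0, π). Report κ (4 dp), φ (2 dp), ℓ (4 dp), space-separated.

ρ = √(x²+y²) = √(-0.088² + -0.326²) = 0.33767
φ = atan2(y, x) mod 360° = atan2(-0.326, -0.088) = 254.8937°
|p|² = ρ² + z² = 0.33767² + 1.031² = 1.17698
κ = 2ρ / |p|² = 2×0.33767 / 1.17698 = 0.57379
θ = 2·atan2(ρ, z) = 2·atan2(0.33767, 1.031) = 0.63301 rad
ℓ = θ/κ = 0.63301/0.57379 = 1.10321

0.5738 254.89 1.1032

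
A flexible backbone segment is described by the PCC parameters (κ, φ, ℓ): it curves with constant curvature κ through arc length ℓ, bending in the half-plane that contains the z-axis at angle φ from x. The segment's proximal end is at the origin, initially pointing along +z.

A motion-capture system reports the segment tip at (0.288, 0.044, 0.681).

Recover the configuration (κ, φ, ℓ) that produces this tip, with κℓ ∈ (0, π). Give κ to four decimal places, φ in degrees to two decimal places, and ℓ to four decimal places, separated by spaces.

1.0620 8.69 0.7613

ρ = √(x²+y²) = √(0.288² + 0.044²) = 0.29134
φ = atan2(y, x) mod 360° = atan2(0.044, 0.288) = 8.6864°
|p|² = ρ² + z² = 0.29134² + 0.681² = 0.54864
κ = 2ρ / |p|² = 2×0.29134 / 0.54864 = 1.06205
θ = 2·atan2(ρ, z) = 2·atan2(0.29134, 0.681) = 0.80850 rad
ℓ = θ/κ = 0.80850/1.06205 = 0.76127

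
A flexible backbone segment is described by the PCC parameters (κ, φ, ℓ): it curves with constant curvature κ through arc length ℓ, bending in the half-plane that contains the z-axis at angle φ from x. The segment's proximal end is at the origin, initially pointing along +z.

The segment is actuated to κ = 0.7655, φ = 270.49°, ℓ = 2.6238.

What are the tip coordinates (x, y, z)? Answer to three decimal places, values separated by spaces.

0.016 -1.860 1.183

θ = κ·ℓ = 0.7655 × 2.6238 = 2.00852 rad
ρ = (1 − cos θ)/κ = (1 − -0.42388)/0.7655 = 1.86006
z = sin θ / κ = 0.90572/0.7655 = 1.18317
x = ρ cos φ = 1.86006 × cos(270.49°) = 0.01591
y = ρ sin φ = 1.86006 × sin(270.49°) = -1.85999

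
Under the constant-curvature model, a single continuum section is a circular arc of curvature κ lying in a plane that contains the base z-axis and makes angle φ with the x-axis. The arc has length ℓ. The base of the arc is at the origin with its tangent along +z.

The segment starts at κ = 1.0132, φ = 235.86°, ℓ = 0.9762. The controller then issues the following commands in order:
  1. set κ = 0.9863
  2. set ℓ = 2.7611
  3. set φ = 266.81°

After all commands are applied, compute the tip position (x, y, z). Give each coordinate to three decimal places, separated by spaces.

initial: κ=1.0132, φ=235.86°, ℓ=0.9762
cmd 1: set κ=0.9863 → (κ,φ,ℓ)=(0.9863,235.86°,0.9762) → tip=(-0.2440,-0.3598,0.8322)
cmd 2: set ℓ=2.7611 → (κ,φ,ℓ)=(0.9863,235.86°,2.7611) → tip=(-1.0890,-1.6060,0.4119)
cmd 3: set φ=266.81° → (κ,φ,ℓ)=(0.9863,266.81°,2.7611) → tip=(-0.1080,-1.9373,0.4119)

-0.108 -1.937 0.412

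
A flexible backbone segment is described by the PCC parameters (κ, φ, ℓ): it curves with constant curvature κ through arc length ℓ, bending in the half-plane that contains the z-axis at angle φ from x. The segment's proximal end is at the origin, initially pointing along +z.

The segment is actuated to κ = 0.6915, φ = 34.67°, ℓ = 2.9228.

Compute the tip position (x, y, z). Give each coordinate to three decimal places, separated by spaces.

θ = κ·ℓ = 0.6915 × 2.9228 = 2.02112 rad
ρ = (1 − cos θ)/κ = (1 − -0.43525)/0.6915 = 2.07557
z = sin θ / κ = 0.90031/0.6915 = 1.30196
x = ρ cos φ = 2.07557 × cos(34.67°) = 1.70703
y = ρ sin φ = 2.07557 × sin(34.67°) = 1.18068

1.707 1.181 1.302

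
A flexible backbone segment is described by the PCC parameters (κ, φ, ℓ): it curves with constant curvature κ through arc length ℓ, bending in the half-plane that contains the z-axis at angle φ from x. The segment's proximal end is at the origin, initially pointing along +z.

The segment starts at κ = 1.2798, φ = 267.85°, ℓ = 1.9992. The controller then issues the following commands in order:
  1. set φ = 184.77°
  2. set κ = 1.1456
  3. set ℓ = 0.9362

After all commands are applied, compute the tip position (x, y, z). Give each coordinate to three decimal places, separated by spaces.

initial: κ=1.2798, φ=267.85°, ℓ=1.9992
cmd 1: set φ=184.77° → (κ,φ,ℓ)=(1.2798,184.77°,1.9992) → tip=(-1.4287,-0.1192,0.4302)
cmd 2: set κ=1.1456 → (κ,φ,ℓ)=(1.1456,184.77°,1.9992) → tip=(-1.4431,-0.1204,0.6566)
cmd 3: set ℓ=0.9362 → (κ,φ,ℓ)=(1.1456,184.77°,0.9362) → tip=(-0.4541,-0.0379,0.7668)

-0.454 -0.038 0.767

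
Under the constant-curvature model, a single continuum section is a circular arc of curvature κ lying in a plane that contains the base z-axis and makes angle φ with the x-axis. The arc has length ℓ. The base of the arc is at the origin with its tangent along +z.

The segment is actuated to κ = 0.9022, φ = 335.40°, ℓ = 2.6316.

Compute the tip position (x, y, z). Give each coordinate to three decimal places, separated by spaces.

1.733 -0.794 0.769

θ = κ·ℓ = 0.9022 × 2.6316 = 2.37423 rad
ρ = (1 − cos θ)/κ = (1 − -0.71974)/0.9022 = 1.90617
z = sin θ / κ = 0.69424/0.9022 = 0.76950
x = ρ cos φ = 1.90617 × cos(335.40°) = 1.73316
y = ρ sin φ = 1.90617 × sin(335.40°) = -0.79350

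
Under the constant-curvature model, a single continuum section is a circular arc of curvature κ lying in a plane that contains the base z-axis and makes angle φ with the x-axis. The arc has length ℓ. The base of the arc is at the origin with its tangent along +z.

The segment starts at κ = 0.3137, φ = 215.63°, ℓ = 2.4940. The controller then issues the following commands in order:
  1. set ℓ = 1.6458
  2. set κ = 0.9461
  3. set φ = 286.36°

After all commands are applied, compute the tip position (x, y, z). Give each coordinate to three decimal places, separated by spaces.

initial: κ=0.3137, φ=215.63°, ℓ=2.4940
cmd 1: set ℓ=1.6458 → (κ,φ,ℓ)=(0.3137,215.63°,1.6458) → tip=(-0.3377,-0.2420,1.5737)
cmd 2: set κ=0.9461 → (κ,φ,ℓ)=(0.9461,215.63°,1.6458) → tip=(-0.8473,-0.6073,1.0569)
cmd 3: set φ=286.36° → (κ,φ,ℓ)=(0.9461,286.36°,1.6458) → tip=(0.2936,-1.0003,1.0569)

0.294 -1.000 1.057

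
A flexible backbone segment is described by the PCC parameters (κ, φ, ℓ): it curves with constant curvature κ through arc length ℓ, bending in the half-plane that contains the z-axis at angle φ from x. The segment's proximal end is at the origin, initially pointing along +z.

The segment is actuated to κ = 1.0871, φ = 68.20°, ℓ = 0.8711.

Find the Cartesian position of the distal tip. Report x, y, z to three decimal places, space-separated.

0.142 0.355 0.747

θ = κ·ℓ = 1.0871 × 0.8711 = 0.94697 rad
ρ = (1 − cos θ)/κ = (1 − 0.58414)/1.0871 = 0.38254
z = sin θ / κ = 0.81165/1.0871 = 0.74662
x = ρ cos φ = 0.38254 × cos(68.20°) = 0.14206
y = ρ sin φ = 0.38254 × sin(68.20°) = 0.35518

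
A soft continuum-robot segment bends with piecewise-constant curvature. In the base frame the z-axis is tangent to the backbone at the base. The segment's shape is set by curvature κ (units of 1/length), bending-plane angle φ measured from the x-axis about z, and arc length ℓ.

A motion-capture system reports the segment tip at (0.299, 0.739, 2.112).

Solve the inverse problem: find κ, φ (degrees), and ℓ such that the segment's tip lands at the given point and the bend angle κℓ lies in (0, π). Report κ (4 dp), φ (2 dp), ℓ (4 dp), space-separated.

ρ = √(x²+y²) = √(0.299² + 0.739²) = 0.79720
φ = atan2(y, x) mod 360° = atan2(0.739, 0.299) = 67.9717°
|p|² = ρ² + z² = 0.79720² + 2.112² = 5.09607
κ = 2ρ / |p|² = 2×0.79720 / 5.09607 = 0.31287
θ = 2·atan2(ρ, z) = 2·atan2(0.79720, 2.112) = 0.72185 rad
ℓ = θ/κ = 0.72185/0.31287 = 2.30721

0.3129 67.97 2.3072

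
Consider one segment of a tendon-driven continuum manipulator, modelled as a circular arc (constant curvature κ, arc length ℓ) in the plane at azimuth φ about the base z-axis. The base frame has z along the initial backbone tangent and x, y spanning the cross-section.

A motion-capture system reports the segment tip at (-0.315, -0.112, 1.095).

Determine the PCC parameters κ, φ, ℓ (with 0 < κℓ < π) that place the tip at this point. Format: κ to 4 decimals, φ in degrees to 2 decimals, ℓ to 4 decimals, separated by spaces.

0.5101 199.57 1.1618

ρ = √(x²+y²) = √(-0.315² + -0.112²) = 0.33432
φ = atan2(y, x) mod 360° = atan2(-0.112, -0.315) = 199.5731°
|p|² = ρ² + z² = 0.33432² + 1.095² = 1.31079
κ = 2ρ / |p|² = 2×0.33432 / 1.31079 = 0.51010
θ = 2·atan2(ρ, z) = 2·atan2(0.33432, 1.095) = 0.59265 rad
ℓ = θ/κ = 0.59265/0.51010 = 1.16183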